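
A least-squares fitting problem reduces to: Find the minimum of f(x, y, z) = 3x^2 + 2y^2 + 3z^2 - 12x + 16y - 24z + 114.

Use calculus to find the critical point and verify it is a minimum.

f(x,y,z) = 3x^2 + 2y^2 + 3z^2 - 12x + 16y - 24z + 114
df/dx = 6x + (-12) = 0 => x = 2
df/dy = 4y + (16) = 0 => y = -4
df/dz = 6z + (-24) = 0 => z = 4
f(2,-4,4) = 3*(2)^2 + 2*(-4)^2 + 3*(4)^2 + -12*(2) + 16*(-4) + -24*(4) + 114 = 22
Hessian is diagonal with entries 6, 4, 6 > 0, confirmed minimum.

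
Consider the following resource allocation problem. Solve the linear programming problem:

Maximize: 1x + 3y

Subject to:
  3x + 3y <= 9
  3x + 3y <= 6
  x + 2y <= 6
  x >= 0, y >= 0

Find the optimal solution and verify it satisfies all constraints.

Feasible vertices: (0, 0), (0, 2), (2, 0)
Objective 1x + 3y at each vertex:
  (0, 0): 0
  (0, 2): 6
  (2, 0): 2
Maximum is 6 at (0, 2).
Verify constraints at (x, y) = (0, 2):
  3*0 + 3*2 = 6 <= 9
  3*0 + 3*2 = 6 <= 6 (active)
  1*0 + 2*2 = 4 <= 6
  x = 0 >= 0, y = 2 >= 0. All constraints satisfied.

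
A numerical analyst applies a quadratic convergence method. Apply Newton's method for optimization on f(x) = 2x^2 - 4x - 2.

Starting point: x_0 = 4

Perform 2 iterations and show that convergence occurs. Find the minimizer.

f(x) = 2x^2 - 4x - 2, f'(x) = 4x + (-4), f''(x) = 4
Step 1: f'(4) = 12, x_1 = 4 - 12/4 = 1
Step 2: f'(1) = 0, x_2 = 1 (converged)
Newton's method converges in 1 step for quadratics.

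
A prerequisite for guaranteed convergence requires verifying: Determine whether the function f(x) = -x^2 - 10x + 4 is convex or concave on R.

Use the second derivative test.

f(x) = -x^2 - 10x + 4
f'(x) = -2x - 10
f''(x) = -2
Since f''(x) = -2 < 0 for all x, f is concave on R.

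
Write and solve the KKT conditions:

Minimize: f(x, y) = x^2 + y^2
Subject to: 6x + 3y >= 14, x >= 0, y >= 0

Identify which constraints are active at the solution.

KKT conditions for min x^2 + y^2 s.t. 6x + 3y >= 14, x >= 0, y >= 0:
Stationarity: 2x = mu*6 + mu_x, 2y = mu*3 + mu_y, with mu, mu_x, mu_y >= 0
Complementary slackness: mu*(6x + 3y - 14) = 0, mu_x*x = 0, mu_y*y = 0
(0, 0) is infeasible (6*0 + 3*0 < 14), so if mu = 0 stationarity would force x = mu_x/2 >= 0, y = mu_y/2 >= 0 with mu_x*x = mu_y*y = 0, i.e. x = y = 0: contradiction. Hence mu > 0 and 6x + 3y = 14 is active.
Try x > 0, y > 0 (so mu_x = mu_y = 0): x = 6*mu/2, y = 3*mu/2
Substitute: 6*(6*mu/2) + 3*(3*mu/2) = 14
  mu*45/2 = 14 => mu = 28/45
x* = 28/15 > 0, y* = 14/15 > 0, consistent with mu_x = mu_y = 0.
f is convex and the constraints are linear, so this KKT point is the global minimum.
f* = 196/45
Active constraints: 6x + 3y >= 14 (holds with equality, mu = 28/45 > 0); x >= 0 and y >= 0 are inactive (mu_x = mu_y = 0).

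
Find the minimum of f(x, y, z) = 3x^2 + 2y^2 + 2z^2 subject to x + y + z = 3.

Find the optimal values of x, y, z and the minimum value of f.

Using Lagrange multipliers on f = 3x^2 + 2y^2 + 2z^2 with constraint x + y + z = 3:
Conditions: 2*3*x = lambda, 2*2*y = lambda, 2*2*z = lambda
So x = lambda/6, y = lambda/4, z = lambda/4
Substituting into constraint: lambda * (2/3) = 3
lambda = 9/2
x = 3/4, y = 9/8, z = 9/8
Minimum value = 27/4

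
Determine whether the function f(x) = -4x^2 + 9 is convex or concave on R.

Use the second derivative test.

f(x) = -4x^2 + 9
f'(x) = -8x + 0
f''(x) = -8
Since f''(x) = -8 < 0 for all x, f is concave on R.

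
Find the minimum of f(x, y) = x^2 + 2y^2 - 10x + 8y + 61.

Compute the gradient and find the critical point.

f(x,y) = x^2 + 2y^2 - 10x + 8y + 61
df/dx = 2x + (-10) = 0  =>  x = 5
df/dy = 4y + (8) = 0  =>  y = -2
f(5, -2) = 1*(5)^2 + 2*(-2)^2 + -10*(5) + 8*(-2) + 61 = 28
Hessian is diagonal with entries 2, 4 > 0, so this is a minimum.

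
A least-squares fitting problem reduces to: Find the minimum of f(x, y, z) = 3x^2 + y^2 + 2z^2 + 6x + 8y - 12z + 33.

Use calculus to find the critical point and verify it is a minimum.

f(x,y,z) = 3x^2 + y^2 + 2z^2 + 6x + 8y - 12z + 33
df/dx = 6x + (6) = 0 => x = -1
df/dy = 2y + (8) = 0 => y = -4
df/dz = 4z + (-12) = 0 => z = 3
f(-1,-4,3) = 3*(-1)^2 + 1*(-4)^2 + 2*(3)^2 + 6*(-1) + 8*(-4) + -12*(3) + 33 = -4
Hessian is diagonal with entries 6, 2, 4 > 0, confirmed minimum.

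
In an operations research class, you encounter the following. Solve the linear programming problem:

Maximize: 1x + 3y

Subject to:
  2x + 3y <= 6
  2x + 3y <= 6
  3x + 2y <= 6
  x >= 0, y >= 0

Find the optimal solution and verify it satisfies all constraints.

Feasible vertices: (0, 0), (0, 2), (6/5, 6/5), (2, 0)
Objective 1x + 3y at each vertex:
  (0, 0): 0
  (0, 2): 6
  (6/5, 6/5): 24/5
  (2, 0): 2
Maximum is 6 at (0, 2).
Verify constraints at (x, y) = (0, 2):
  2*0 + 3*2 = 6 <= 6 (active)
  2*0 + 3*2 = 6 <= 6 (active)
  3*0 + 2*2 = 4 <= 6
  x = 0 >= 0, y = 2 >= 0. All constraints satisfied.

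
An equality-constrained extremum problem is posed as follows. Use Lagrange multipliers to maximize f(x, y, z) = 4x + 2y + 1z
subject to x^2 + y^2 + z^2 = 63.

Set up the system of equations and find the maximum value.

Lagrange conditions: 4 = 2*lambda*x, 2 = 2*lambda*y, 1 = 2*lambda*z
So x:4 = y:2 = z:1, i.e. x = 4t, y = 2t, z = 1t
Constraint: t^2*(4^2 + 2^2 + 1^2) = 63
  t^2 * 21 = 63  =>  t = sqrt(3)
Maximum = 4*4t + 2*2t + 1*1t = 21*sqrt(3) = sqrt(1323)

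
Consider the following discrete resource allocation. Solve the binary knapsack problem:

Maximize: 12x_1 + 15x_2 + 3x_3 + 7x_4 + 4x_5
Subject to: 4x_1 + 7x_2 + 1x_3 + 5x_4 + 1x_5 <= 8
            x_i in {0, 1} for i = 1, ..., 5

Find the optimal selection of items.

Items: item 1 (v=12, w=4), item 2 (v=15, w=7), item 3 (v=3, w=1), item 4 (v=7, w=5), item 5 (v=4, w=1)
Capacity: 8
Checking all 32 subsets (w = total weight, v = total value):
  {}: w = 0, v = 0
  {1}: w = 4, v = 12
  {2}: w = 7, v = 15
  {3}: w = 1, v = 3
  {4}: w = 5, v = 7
  {5}: w = 1, v = 4
  {1, 2}: w = 11 > 8, infeasible
  {1, 3}: w = 5, v = 15
  {1, 4}: w = 9 > 8, infeasible
  {1, 5}: w = 5, v = 16
  {2, 3}: w = 8, v = 18
  {2, 4}: w = 12 > 8, infeasible
  {2, 5}: w = 8, v = 19
  {3, 4}: w = 6, v = 10
  {3, 5}: w = 2, v = 7
  {4, 5}: w = 6, v = 11
  {1, 2, 3}: w = 12 > 8, infeasible
  {1, 2, 4}: w = 16 > 8, infeasible
  {1, 2, 5}: w = 12 > 8, infeasible
  {1, 3, 4}: w = 10 > 8, infeasible
  {1, 3, 5}: w = 6, v = 19
  {1, 4, 5}: w = 10 > 8, infeasible
  {2, 3, 4}: w = 13 > 8, infeasible
  {2, 3, 5}: w = 9 > 8, infeasible
  {2, 4, 5}: w = 13 > 8, infeasible
  {3, 4, 5}: w = 7, v = 14
  {1, 2, 3, 4}: w = 17 > 8, infeasible
  {1, 2, 3, 5}: w = 13 > 8, infeasible
  {1, 2, 4, 5}: w = 17 > 8, infeasible
  {1, 3, 4, 5}: w = 11 > 8, infeasible
  {2, 3, 4, 5}: w = 14 > 8, infeasible
  {1, 2, 3, 4, 5}: w = 18 > 8, infeasible
Best feasible subset: items [2, 5]
(The same value 19 is also attained by {1, 3, 5}.)
Total weight: 8 <= 8, total value: 19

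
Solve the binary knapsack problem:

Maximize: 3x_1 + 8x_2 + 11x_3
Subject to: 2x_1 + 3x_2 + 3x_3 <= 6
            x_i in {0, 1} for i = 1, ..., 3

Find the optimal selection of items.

Items: item 1 (v=3, w=2), item 2 (v=8, w=3), item 3 (v=11, w=3)
Capacity: 6
Checking all 8 subsets (w = total weight, v = total value):
  {}: w = 0, v = 0
  {1}: w = 2, v = 3
  {2}: w = 3, v = 8
  {3}: w = 3, v = 11
  {1, 2}: w = 5, v = 11
  {1, 3}: w = 5, v = 14
  {2, 3}: w = 6, v = 19
  {1, 2, 3}: w = 8 > 6, infeasible
Best feasible subset: items [2, 3]
Total weight: 6 <= 6, total value: 19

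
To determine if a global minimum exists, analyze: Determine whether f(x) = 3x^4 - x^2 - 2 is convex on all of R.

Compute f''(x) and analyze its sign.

f(x) = 3x^4 - x^2 - 2
f'(x) = 12x^3 + -2x
f''(x) = 36x^2 + -2
f''(0) = -2 < 0, so not convex near x = 0
Therefore, f is not globally convex on R.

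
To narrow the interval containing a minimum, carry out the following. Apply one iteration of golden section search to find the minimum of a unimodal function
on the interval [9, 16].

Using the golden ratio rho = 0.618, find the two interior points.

Golden section search on [9, 16].
Golden ratio rho = 0.618 (approx).
Interior points:
  x_1 = 9 + (1-0.618)*7 = 11.6740
  x_2 = 9 + 0.618*7 = 13.3260
Compare f(x_1) and f(x_2) to determine which subinterval to keep.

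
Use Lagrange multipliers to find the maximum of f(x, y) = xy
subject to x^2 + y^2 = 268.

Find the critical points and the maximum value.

Lagrange conditions: y = 2*lambda*x and x = 2*lambda*y
If x = 0 then y = 0, violating the constraint, so x, y != 0.
Dividing: y/x = x/y => x^2 = y^2 => y = x or y = -x
Constraint: 2x^2 = 268 => x^2 = 134 => x = +/-sqrt(134)
Critical points: (sqrt(134), sqrt(134)), (-sqrt(134), -sqrt(134)), (sqrt(134), -sqrt(134)), (-sqrt(134), sqrt(134))
  y = x:  xy = x^2 = 134  at (sqrt(134), sqrt(134)) and (-sqrt(134), -sqrt(134))
  y = -x: xy = -x^2 = -134 at (sqrt(134), -sqrt(134)) and (-sqrt(134), sqrt(134))
Maximum xy = 134 at (sqrt(134), sqrt(134)) and (-sqrt(134), -sqrt(134))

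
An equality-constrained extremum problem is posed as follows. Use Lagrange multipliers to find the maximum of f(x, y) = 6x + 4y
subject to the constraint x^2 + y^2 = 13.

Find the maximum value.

Set up Lagrange conditions: grad f = lambda * grad g
  6 = 2*lambda*x
  4 = 2*lambda*y
From these: x/y = 6/4, so x = 6t, y = 4t for some t.
Substitute into constraint: (6t)^2 + (4t)^2 = 13
  t^2 * 52 = 13
  t = sqrt(13/52)
Maximum = 6*x + 4*y = (6^2 + 4^2)*t = 52 * sqrt(13/52) = 26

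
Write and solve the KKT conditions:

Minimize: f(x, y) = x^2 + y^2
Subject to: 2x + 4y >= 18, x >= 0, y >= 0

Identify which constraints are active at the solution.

KKT conditions for min x^2 + y^2 s.t. 2x + 4y >= 18, x >= 0, y >= 0:
Stationarity: 2x = mu*2 + mu_x, 2y = mu*4 + mu_y, with mu, mu_x, mu_y >= 0
Complementary slackness: mu*(2x + 4y - 18) = 0, mu_x*x = 0, mu_y*y = 0
(0, 0) is infeasible (2*0 + 4*0 < 18), so if mu = 0 stationarity would force x = mu_x/2 >= 0, y = mu_y/2 >= 0 with mu_x*x = mu_y*y = 0, i.e. x = y = 0: contradiction. Hence mu > 0 and 2x + 4y = 18 is active.
Try x > 0, y > 0 (so mu_x = mu_y = 0): x = 2*mu/2, y = 4*mu/2
Substitute: 2*(2*mu/2) + 4*(4*mu/2) = 18
  mu*20/2 = 18 => mu = 9/5
x* = 9/5 > 0, y* = 18/5 > 0, consistent with mu_x = mu_y = 0.
f is convex and the constraints are linear, so this KKT point is the global minimum.
f* = 81/5
Active constraints: 2x + 4y >= 18 (holds with equality, mu = 9/5 > 0); x >= 0 and y >= 0 are inactive (mu_x = mu_y = 0).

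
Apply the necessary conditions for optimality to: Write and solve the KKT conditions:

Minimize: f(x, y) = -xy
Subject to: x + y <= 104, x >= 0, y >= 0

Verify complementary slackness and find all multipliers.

Problem: min -xy s.t. x + y <= 104 (multiplier lambda), x >= 0 (mu_x), y >= 0 (mu_y)
KKT stationarity: -y + lambda - mu_x = 0, -x + lambda - mu_y = 0, with lambda, mu_x, mu_y >= 0
Complementary slackness: lambda*(x + y - 104) = 0, mu_x*x = 0, mu_y*y = 0
If lambda = 0: y = -mu_x <= 0 and x = -mu_y <= 0 force x = y = 0 with f = 0; but x = y = 52 is feasible with f = -2704 < 0, so this is not the minimum. Hence lambda > 0 and x + y = 104.
Try x > 0, y > 0 (so mu_x = mu_y = 0): y = lambda, x = lambda => x = y = lambda
x + y = 104 => 2*lambda = 104 => lambda = 52
x* = y* = 52 > 0, consistent with mu_x = mu_y = 0.
(Any feasible point with x = 0 or y = 0 has f = 0 > -2704, so the minimum is not on those boundaries.)
min(-xy) = -2704 (i.e. max xy = 2704)
Multipliers: lambda = 52, mu_x = 0, mu_y = 0
Complementary slackness: lambda*(x + y - 104) = 52*(52 + 52 - 104) = 0, mu_x*x = 0*52 = 0, mu_y*y = 0*52 = 0. Satisfied.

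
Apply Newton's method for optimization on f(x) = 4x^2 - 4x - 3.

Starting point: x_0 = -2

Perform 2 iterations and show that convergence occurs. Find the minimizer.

f(x) = 4x^2 - 4x - 3, f'(x) = 8x + (-4), f''(x) = 8
Step 1: f'(-2) = -20, x_1 = -2 - -20/8 = 1/2
Step 2: f'(1/2) = 0, x_2 = 1/2 (converged)
Newton's method converges in 1 step for quadratics.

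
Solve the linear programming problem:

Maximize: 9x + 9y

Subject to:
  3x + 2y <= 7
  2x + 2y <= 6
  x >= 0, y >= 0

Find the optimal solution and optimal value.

Feasible vertices: (0, 0), (0, 3), (1, 2), (7/3, 0)
Objective 9x + 9y at each:
  (0, 0): 0
  (0, 3): 27
  (1, 2): 27
  (7/3, 0): 21
Maximum is 27 at (0, 3).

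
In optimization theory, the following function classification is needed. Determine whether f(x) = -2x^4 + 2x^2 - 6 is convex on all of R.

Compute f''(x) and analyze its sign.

f(x) = -2x^4 + 2x^2 - 6
f'(x) = -8x^3 + 4x
f''(x) = -24x^2 + 4
f''(x) = -24x^2 + 4 -> -inf as |x| -> inf
Therefore, f is not globally convex on R.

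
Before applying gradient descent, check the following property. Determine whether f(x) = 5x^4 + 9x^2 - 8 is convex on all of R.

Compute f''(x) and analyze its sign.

f(x) = 5x^4 + 9x^2 - 8
f'(x) = 20x^3 + 18x
f''(x) = 60x^2 + 18
f''(x) = 60x^2 + 18 >= 18 > 0 for all x
Therefore, f is convex on R.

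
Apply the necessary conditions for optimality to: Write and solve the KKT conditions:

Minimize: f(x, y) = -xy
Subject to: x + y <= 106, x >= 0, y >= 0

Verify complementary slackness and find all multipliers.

Problem: min -xy s.t. x + y <= 106 (multiplier lambda), x >= 0 (mu_x), y >= 0 (mu_y)
KKT stationarity: -y + lambda - mu_x = 0, -x + lambda - mu_y = 0, with lambda, mu_x, mu_y >= 0
Complementary slackness: lambda*(x + y - 106) = 0, mu_x*x = 0, mu_y*y = 0
If lambda = 0: y = -mu_x <= 0 and x = -mu_y <= 0 force x = y = 0 with f = 0; but x = y = 53 is feasible with f = -2809 < 0, so this is not the minimum. Hence lambda > 0 and x + y = 106.
Try x > 0, y > 0 (so mu_x = mu_y = 0): y = lambda, x = lambda => x = y = lambda
x + y = 106 => 2*lambda = 106 => lambda = 53
x* = y* = 53 > 0, consistent with mu_x = mu_y = 0.
(Any feasible point with x = 0 or y = 0 has f = 0 > -2809, so the minimum is not on those boundaries.)
min(-xy) = -2809 (i.e. max xy = 2809)
Multipliers: lambda = 53, mu_x = 0, mu_y = 0
Complementary slackness: lambda*(x + y - 106) = 53*(53 + 53 - 106) = 0, mu_x*x = 0*53 = 0, mu_y*y = 0*53 = 0. Satisfied.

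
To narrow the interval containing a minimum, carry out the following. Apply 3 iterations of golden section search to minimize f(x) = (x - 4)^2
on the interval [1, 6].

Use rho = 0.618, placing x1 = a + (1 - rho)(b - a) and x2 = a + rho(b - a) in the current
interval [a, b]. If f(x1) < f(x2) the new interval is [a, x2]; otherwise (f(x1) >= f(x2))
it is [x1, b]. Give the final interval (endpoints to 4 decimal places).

Golden section search for min of f(x) = (x - 4)^2 on [1, 6].
Each step: x1 = a + (1 - rho)(b - a), x2 = a + rho(b - a); if f(x1) < f(x2) keep [a, x2], otherwise keep [x1, b].
Step 1: [1.0000, 6.0000], x1=2.9100 (f=1.1881), x2=4.0900 (f=0.0081); f(x1) > f(x2) => keep [2.9100, 6.0000]
Step 2: [2.9100, 6.0000], x1=4.0904 (f=0.0082), x2=4.8196 (f=0.6718); f(x1) < f(x2) => keep [2.9100, 4.8196]
Step 3: [2.9100, 4.8196], x1=3.6395 (f=0.1300), x2=4.0901 (f=0.0081); f(x1) > f(x2) => keep [3.6395, 4.8196]
Final interval: [3.6395, 4.8196]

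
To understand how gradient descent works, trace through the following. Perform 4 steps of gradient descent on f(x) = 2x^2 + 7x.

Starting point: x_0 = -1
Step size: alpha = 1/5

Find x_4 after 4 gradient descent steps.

f(x) = 2x^2 + 7x, f'(x) = 4x + (7)
Step 1: f'(-1) = 3, x_1 = -1 - 1/5 * 3 = -8/5
Step 2: f'(-8/5) = 3/5, x_2 = -8/5 - 1/5 * 3/5 = -43/25
Step 3: f'(-43/25) = 3/25, x_3 = -43/25 - 1/5 * 3/25 = -218/125
Step 4: f'(-218/125) = 3/125, x_4 = -218/125 - 1/5 * 3/125 = -1093/625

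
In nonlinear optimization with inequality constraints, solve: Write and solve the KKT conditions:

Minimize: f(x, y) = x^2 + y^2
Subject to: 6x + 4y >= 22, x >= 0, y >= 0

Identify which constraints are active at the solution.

KKT conditions for min x^2 + y^2 s.t. 6x + 4y >= 22, x >= 0, y >= 0:
Stationarity: 2x = mu*6 + mu_x, 2y = mu*4 + mu_y, with mu, mu_x, mu_y >= 0
Complementary slackness: mu*(6x + 4y - 22) = 0, mu_x*x = 0, mu_y*y = 0
(0, 0) is infeasible (6*0 + 4*0 < 22), so if mu = 0 stationarity would force x = mu_x/2 >= 0, y = mu_y/2 >= 0 with mu_x*x = mu_y*y = 0, i.e. x = y = 0: contradiction. Hence mu > 0 and 6x + 4y = 22 is active.
Try x > 0, y > 0 (so mu_x = mu_y = 0): x = 6*mu/2, y = 4*mu/2
Substitute: 6*(6*mu/2) + 4*(4*mu/2) = 22
  mu*52/2 = 22 => mu = 11/13
x* = 33/13 > 0, y* = 22/13 > 0, consistent with mu_x = mu_y = 0.
f is convex and the constraints are linear, so this KKT point is the global minimum.
f* = 121/13
Active constraints: 6x + 4y >= 22 (holds with equality, mu = 11/13 > 0); x >= 0 and y >= 0 are inactive (mu_x = mu_y = 0).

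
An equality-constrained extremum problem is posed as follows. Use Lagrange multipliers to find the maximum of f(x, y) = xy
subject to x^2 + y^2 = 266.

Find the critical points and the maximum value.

Lagrange conditions: y = 2*lambda*x and x = 2*lambda*y
If x = 0 then y = 0, violating the constraint, so x, y != 0.
Dividing: y/x = x/y => x^2 = y^2 => y = x or y = -x
Constraint: 2x^2 = 266 => x^2 = 133 => x = +/-sqrt(133)
Critical points: (sqrt(133), sqrt(133)), (-sqrt(133), -sqrt(133)), (sqrt(133), -sqrt(133)), (-sqrt(133), sqrt(133))
  y = x:  xy = x^2 = 133  at (sqrt(133), sqrt(133)) and (-sqrt(133), -sqrt(133))
  y = -x: xy = -x^2 = -133 at (sqrt(133), -sqrt(133)) and (-sqrt(133), sqrt(133))
Maximum xy = 133 at (sqrt(133), sqrt(133)) and (-sqrt(133), -sqrt(133))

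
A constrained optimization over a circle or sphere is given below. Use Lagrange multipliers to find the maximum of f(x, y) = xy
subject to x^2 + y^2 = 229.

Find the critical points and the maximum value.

Lagrange conditions: y = 2*lambda*x and x = 2*lambda*y
If x = 0 then y = 0, violating the constraint, so x, y != 0.
Dividing: y/x = x/y => x^2 = y^2 => y = x or y = -x
Constraint: 2x^2 = 229 => x^2 = 229/2 => x = +/-sqrt(229/2)
Critical points: (sqrt(229/2), sqrt(229/2)), (-sqrt(229/2), -sqrt(229/2)), (sqrt(229/2), -sqrt(229/2)), (-sqrt(229/2), sqrt(229/2))
  y = x:  xy = x^2 = 229/2  at (sqrt(229/2), sqrt(229/2)) and (-sqrt(229/2), -sqrt(229/2))
  y = -x: xy = -x^2 = -229/2 at (sqrt(229/2), -sqrt(229/2)) and (-sqrt(229/2), sqrt(229/2))
Maximum xy = 229/2 at (sqrt(229/2), sqrt(229/2)) and (-sqrt(229/2), -sqrt(229/2))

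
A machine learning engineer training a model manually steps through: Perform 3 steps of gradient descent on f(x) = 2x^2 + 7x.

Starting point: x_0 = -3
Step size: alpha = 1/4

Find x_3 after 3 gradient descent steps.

f(x) = 2x^2 + 7x, f'(x) = 4x + (7)
Step 1: f'(-3) = -5, x_1 = -3 - 1/4 * -5 = -7/4
Step 2: f'(-7/4) = 0, x_2 = -7/4 - 1/4 * 0 = -7/4
Step 3: f'(-7/4) = 0, x_3 = -7/4 - 1/4 * 0 = -7/4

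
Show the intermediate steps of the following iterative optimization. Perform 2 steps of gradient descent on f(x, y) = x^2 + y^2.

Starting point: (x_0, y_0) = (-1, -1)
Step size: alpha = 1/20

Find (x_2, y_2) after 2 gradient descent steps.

f(x,y) = x^2 + y^2
grad_x = 2x + 0y, grad_y = 2y + 0x
Step 1: grad = (-2, -2), (-9/10, -9/10)
Step 2: grad = (-9/5, -9/5), (-81/100, -81/100)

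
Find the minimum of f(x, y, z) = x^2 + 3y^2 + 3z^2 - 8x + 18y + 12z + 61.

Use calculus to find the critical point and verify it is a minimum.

f(x,y,z) = x^2 + 3y^2 + 3z^2 - 8x + 18y + 12z + 61
df/dx = 2x + (-8) = 0 => x = 4
df/dy = 6y + (18) = 0 => y = -3
df/dz = 6z + (12) = 0 => z = -2
f(4,-3,-2) = 1*(4)^2 + 3*(-3)^2 + 3*(-2)^2 + -8*(4) + 18*(-3) + 12*(-2) + 61 = 6
Hessian is diagonal with entries 2, 6, 6 > 0, confirmed minimum.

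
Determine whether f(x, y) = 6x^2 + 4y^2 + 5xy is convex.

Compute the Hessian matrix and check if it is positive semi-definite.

f(x,y) = 6x^2 + 4y^2 + 5xy
Hessian H = [[12, 5], [5, 8]]
trace(H) = 20, det(H) = 71
Eigenvalues: (20 +/- sqrt(116)) / 2 = 15.39, 4.615
Since both eigenvalues > 0, f is convex.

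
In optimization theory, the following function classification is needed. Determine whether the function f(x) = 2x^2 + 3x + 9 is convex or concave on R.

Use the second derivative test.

f(x) = 2x^2 + 3x + 9
f'(x) = 4x + 3
f''(x) = 4
Since f''(x) = 4 > 0 for all x, f is convex on R.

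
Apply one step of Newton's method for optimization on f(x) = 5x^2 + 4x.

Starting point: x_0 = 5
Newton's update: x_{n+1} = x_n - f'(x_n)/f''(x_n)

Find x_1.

f(x) = 5x^2 + 4x
f'(x) = 10x + (4), f''(x) = 10
Newton step: x_1 = x_0 - f'(x_0)/f''(x_0)
f'(5) = 54
x_1 = 5 - 54/10 = -2/5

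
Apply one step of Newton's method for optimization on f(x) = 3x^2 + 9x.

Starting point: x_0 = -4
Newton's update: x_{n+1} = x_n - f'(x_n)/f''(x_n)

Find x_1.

f(x) = 3x^2 + 9x
f'(x) = 6x + (9), f''(x) = 6
Newton step: x_1 = x_0 - f'(x_0)/f''(x_0)
f'(-4) = -15
x_1 = -4 - -15/6 = -3/2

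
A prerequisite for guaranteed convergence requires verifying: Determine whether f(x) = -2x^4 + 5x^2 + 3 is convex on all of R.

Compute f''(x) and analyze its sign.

f(x) = -2x^4 + 5x^2 + 3
f'(x) = -8x^3 + 10x
f''(x) = -24x^2 + 10
f''(x) = -24x^2 + 10 -> -inf as |x| -> inf
Therefore, f is not globally convex on R.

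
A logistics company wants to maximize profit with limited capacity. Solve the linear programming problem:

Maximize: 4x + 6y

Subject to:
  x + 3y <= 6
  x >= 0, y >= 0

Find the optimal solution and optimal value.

The feasible region has vertices at [(0, 0), (6, 0), (0, 2)].
Checking objective 4x + 6y at each vertex:
  (0, 0): 4*0 + 6*0 = 0
  (6, 0): 4*6 + 6*0 = 24
  (0, 2): 4*0 + 6*2 = 12
Maximum is 24 at (6, 0).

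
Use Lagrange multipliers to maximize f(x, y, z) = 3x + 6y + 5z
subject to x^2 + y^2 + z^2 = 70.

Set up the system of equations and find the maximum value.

Lagrange conditions: 3 = 2*lambda*x, 6 = 2*lambda*y, 5 = 2*lambda*z
So x:3 = y:6 = z:5, i.e. x = 3t, y = 6t, z = 5t
Constraint: t^2*(3^2 + 6^2 + 5^2) = 70
  t^2 * 70 = 70  =>  t = sqrt(1)
Maximum = 3*3t + 6*6t + 5*5t = 70*sqrt(1) = 70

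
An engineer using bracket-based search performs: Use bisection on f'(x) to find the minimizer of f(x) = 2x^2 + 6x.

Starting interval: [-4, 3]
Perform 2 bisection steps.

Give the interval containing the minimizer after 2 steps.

Finding critical point of f(x) = 2x^2 + 6x using bisection on f'(x) = 4x + 6.
f'(x) = 0 when x = -3/2.
Starting interval: [-4, 3]
Step 1: mid = -1/2, f'(mid) = 4, new interval = [-4, -1/2]
Step 2: mid = -9/4, f'(mid) = -3, new interval = [-9/4, -1/2]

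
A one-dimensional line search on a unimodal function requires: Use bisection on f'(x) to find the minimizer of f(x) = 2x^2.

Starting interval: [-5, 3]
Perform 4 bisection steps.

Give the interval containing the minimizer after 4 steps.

Finding critical point of f(x) = 2x^2 using bisection on f'(x) = 4x + 0.
f'(x) = 0 when x = 0.
Starting interval: [-5, 3]
Step 1: mid = -1, f'(mid) = -4, new interval = [-1, 3]
Step 2: mid = 1, f'(mid) = 4, new interval = [-1, 1]
Step 3: mid = 0, f'(mid) = 0, new interval = [0, 0]
Step 4: mid = 0, f'(mid) = 0, new interval = [0, 0]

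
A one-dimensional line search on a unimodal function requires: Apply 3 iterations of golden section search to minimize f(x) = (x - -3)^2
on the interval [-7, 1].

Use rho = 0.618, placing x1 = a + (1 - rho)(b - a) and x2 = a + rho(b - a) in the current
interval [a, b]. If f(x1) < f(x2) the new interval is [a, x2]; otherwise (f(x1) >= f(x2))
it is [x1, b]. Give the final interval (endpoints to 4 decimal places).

Golden section search for min of f(x) = (x - -3)^2 on [-7, 1].
Each step: x1 = a + (1 - rho)(b - a), x2 = a + rho(b - a); if f(x1) < f(x2) keep [a, x2], otherwise keep [x1, b].
Step 1: [-7.0000, 1.0000], x1=-3.9440 (f=0.8911), x2=-2.0560 (f=0.8911); f(x1) = f(x2) (tie, not '<') => keep [-3.9440, 1.0000]
Step 2: [-3.9440, 1.0000], x1=-2.0554 (f=0.8923), x2=-0.8886 (f=4.4580); f(x1) < f(x2) => keep [-3.9440, -0.8886]
Step 3: [-3.9440, -0.8886], x1=-2.7768 (f=0.0498), x2=-2.0558 (f=0.8916); f(x1) < f(x2) => keep [-3.9440, -2.0558]
Final interval: [-3.9440, -2.0558]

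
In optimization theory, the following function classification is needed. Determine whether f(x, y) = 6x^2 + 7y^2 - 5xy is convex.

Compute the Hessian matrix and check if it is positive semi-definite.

f(x,y) = 6x^2 + 7y^2 - 5xy
Hessian H = [[12, -5], [-5, 14]]
trace(H) = 26, det(H) = 143
Eigenvalues: (26 +/- sqrt(104)) / 2 = 18.1, 7.901
Since both eigenvalues > 0, f is convex.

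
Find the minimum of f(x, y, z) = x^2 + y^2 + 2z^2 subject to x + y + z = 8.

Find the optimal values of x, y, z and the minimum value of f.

Using Lagrange multipliers on f = x^2 + y^2 + 2z^2 with constraint x + y + z = 8:
Conditions: 2*1*x = lambda, 2*1*y = lambda, 2*2*z = lambda
So x = lambda/2, y = lambda/2, z = lambda/4
Substituting into constraint: lambda * (5/4) = 8
lambda = 32/5
x = 16/5, y = 16/5, z = 8/5
Minimum value = 128/5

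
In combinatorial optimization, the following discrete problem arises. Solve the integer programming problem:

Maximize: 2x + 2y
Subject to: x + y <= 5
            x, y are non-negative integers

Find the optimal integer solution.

Objective: 2x + 2y, constraint: x + y <= 5
Coefficient of x is 2 >= coefficient of y is 2, so allocate the entire budget to x.
Optimal: x = 5, y = 0, value = 10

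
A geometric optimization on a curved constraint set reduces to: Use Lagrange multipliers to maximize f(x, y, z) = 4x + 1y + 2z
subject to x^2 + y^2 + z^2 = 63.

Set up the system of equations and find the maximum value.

Lagrange conditions: 4 = 2*lambda*x, 1 = 2*lambda*y, 2 = 2*lambda*z
So x:4 = y:1 = z:2, i.e. x = 4t, y = 1t, z = 2t
Constraint: t^2*(4^2 + 1^2 + 2^2) = 63
  t^2 * 21 = 63  =>  t = sqrt(3)
Maximum = 4*4t + 1*1t + 2*2t = 21*sqrt(3) = sqrt(1323)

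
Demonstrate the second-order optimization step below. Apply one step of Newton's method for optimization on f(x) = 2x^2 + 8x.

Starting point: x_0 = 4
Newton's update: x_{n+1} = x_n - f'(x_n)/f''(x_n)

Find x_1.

f(x) = 2x^2 + 8x
f'(x) = 4x + (8), f''(x) = 4
Newton step: x_1 = x_0 - f'(x_0)/f''(x_0)
f'(4) = 24
x_1 = 4 - 24/4 = -2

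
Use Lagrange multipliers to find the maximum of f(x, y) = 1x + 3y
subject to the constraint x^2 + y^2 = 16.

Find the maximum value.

Set up Lagrange conditions: grad f = lambda * grad g
  1 = 2*lambda*x
  3 = 2*lambda*y
From these: x/y = 1/3, so x = 1t, y = 3t for some t.
Substitute into constraint: (1t)^2 + (3t)^2 = 16
  t^2 * 10 = 16
  t = sqrt(16/10)
Maximum = 1*x + 3*y = (1^2 + 3^2)*t = 10 * sqrt(16/10) = sqrt(160)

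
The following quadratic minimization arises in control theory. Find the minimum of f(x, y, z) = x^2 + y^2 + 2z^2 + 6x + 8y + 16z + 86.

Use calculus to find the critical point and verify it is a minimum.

f(x,y,z) = x^2 + y^2 + 2z^2 + 6x + 8y + 16z + 86
df/dx = 2x + (6) = 0 => x = -3
df/dy = 2y + (8) = 0 => y = -4
df/dz = 4z + (16) = 0 => z = -4
f(-3,-4,-4) = 1*(-3)^2 + 1*(-4)^2 + 2*(-4)^2 + 6*(-3) + 8*(-4) + 16*(-4) + 86 = 29
Hessian is diagonal with entries 2, 2, 4 > 0, confirmed minimum.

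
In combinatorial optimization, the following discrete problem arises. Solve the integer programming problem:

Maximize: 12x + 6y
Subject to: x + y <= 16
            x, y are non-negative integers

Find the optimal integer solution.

Objective: 12x + 6y, constraint: x + y <= 16
Coefficient of x is 12 >= coefficient of y is 6, so allocate the entire budget to x.
Optimal: x = 16, y = 0, value = 192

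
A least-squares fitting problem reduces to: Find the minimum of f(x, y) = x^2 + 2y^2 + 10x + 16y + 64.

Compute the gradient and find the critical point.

f(x,y) = x^2 + 2y^2 + 10x + 16y + 64
df/dx = 2x + (10) = 0  =>  x = -5
df/dy = 4y + (16) = 0  =>  y = -4
f(-5, -4) = 1*(-5)^2 + 2*(-4)^2 + 10*(-5) + 16*(-4) + 64 = 7
Hessian is diagonal with entries 2, 4 > 0, so this is a minimum.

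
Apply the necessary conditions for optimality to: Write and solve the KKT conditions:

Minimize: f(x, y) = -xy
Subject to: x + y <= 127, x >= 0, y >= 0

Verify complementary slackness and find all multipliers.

Problem: min -xy s.t. x + y <= 127 (multiplier lambda), x >= 0 (mu_x), y >= 0 (mu_y)
KKT stationarity: -y + lambda - mu_x = 0, -x + lambda - mu_y = 0, with lambda, mu_x, mu_y >= 0
Complementary slackness: lambda*(x + y - 127) = 0, mu_x*x = 0, mu_y*y = 0
If lambda = 0: y = -mu_x <= 0 and x = -mu_y <= 0 force x = y = 0 with f = 0; but x = y = 127/2 is feasible with f = -16129/4 < 0, so this is not the minimum. Hence lambda > 0 and x + y = 127.
Try x > 0, y > 0 (so mu_x = mu_y = 0): y = lambda, x = lambda => x = y = lambda
x + y = 127 => 2*lambda = 127 => lambda = 127/2
x* = y* = 127/2 > 0, consistent with mu_x = mu_y = 0.
(Any feasible point with x = 0 or y = 0 has f = 0 > -16129/4, so the minimum is not on those boundaries.)
min(-xy) = -16129/4 (i.e. max xy = 16129/4)
Multipliers: lambda = 127/2, mu_x = 0, mu_y = 0
Complementary slackness: lambda*(x + y - 127) = 127/2*(127/2 + 127/2 - 127) = 0, mu_x*x = 0*127/2 = 0, mu_y*y = 0*127/2 = 0. Satisfied.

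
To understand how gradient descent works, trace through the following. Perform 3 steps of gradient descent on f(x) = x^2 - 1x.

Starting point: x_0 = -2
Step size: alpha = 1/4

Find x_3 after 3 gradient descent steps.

f(x) = x^2 - 1x, f'(x) = 2x + (-1)
Step 1: f'(-2) = -5, x_1 = -2 - 1/4 * -5 = -3/4
Step 2: f'(-3/4) = -5/2, x_2 = -3/4 - 1/4 * -5/2 = -1/8
Step 3: f'(-1/8) = -5/4, x_3 = -1/8 - 1/4 * -5/4 = 3/16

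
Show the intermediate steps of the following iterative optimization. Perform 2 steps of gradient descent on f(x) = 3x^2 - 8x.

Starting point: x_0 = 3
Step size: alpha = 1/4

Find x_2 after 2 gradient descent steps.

f(x) = 3x^2 - 8x, f'(x) = 6x + (-8)
Step 1: f'(3) = 10, x_1 = 3 - 1/4 * 10 = 1/2
Step 2: f'(1/2) = -5, x_2 = 1/2 - 1/4 * -5 = 7/4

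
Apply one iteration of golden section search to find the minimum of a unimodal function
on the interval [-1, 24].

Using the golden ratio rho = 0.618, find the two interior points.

Golden section search on [-1, 24].
Golden ratio rho = 0.618 (approx).
Interior points:
  x_1 = -1 + (1-0.618)*25 = 8.5500
  x_2 = -1 + 0.618*25 = 14.4500
Compare f(x_1) and f(x_2) to determine which subinterval to keep.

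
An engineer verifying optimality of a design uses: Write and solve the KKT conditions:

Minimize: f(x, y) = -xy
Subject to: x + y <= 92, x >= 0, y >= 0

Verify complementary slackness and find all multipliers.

Problem: min -xy s.t. x + y <= 92 (multiplier lambda), x >= 0 (mu_x), y >= 0 (mu_y)
KKT stationarity: -y + lambda - mu_x = 0, -x + lambda - mu_y = 0, with lambda, mu_x, mu_y >= 0
Complementary slackness: lambda*(x + y - 92) = 0, mu_x*x = 0, mu_y*y = 0
If lambda = 0: y = -mu_x <= 0 and x = -mu_y <= 0 force x = y = 0 with f = 0; but x = y = 46 is feasible with f = -2116 < 0, so this is not the minimum. Hence lambda > 0 and x + y = 92.
Try x > 0, y > 0 (so mu_x = mu_y = 0): y = lambda, x = lambda => x = y = lambda
x + y = 92 => 2*lambda = 92 => lambda = 46
x* = y* = 46 > 0, consistent with mu_x = mu_y = 0.
(Any feasible point with x = 0 or y = 0 has f = 0 > -2116, so the minimum is not on those boundaries.)
min(-xy) = -2116 (i.e. max xy = 2116)
Multipliers: lambda = 46, mu_x = 0, mu_y = 0
Complementary slackness: lambda*(x + y - 92) = 46*(46 + 46 - 92) = 0, mu_x*x = 0*46 = 0, mu_y*y = 0*46 = 0. Satisfied.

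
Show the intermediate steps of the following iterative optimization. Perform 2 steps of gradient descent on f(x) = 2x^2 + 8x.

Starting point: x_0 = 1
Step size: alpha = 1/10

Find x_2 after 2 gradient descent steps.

f(x) = 2x^2 + 8x, f'(x) = 4x + (8)
Step 1: f'(1) = 12, x_1 = 1 - 1/10 * 12 = -1/5
Step 2: f'(-1/5) = 36/5, x_2 = -1/5 - 1/10 * 36/5 = -23/25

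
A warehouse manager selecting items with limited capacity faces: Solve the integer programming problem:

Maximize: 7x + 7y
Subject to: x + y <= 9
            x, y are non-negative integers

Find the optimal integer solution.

Objective: 7x + 7y, constraint: x + y <= 9
Coefficient of x is 7 >= coefficient of y is 7, so allocate the entire budget to x.
Optimal: x = 9, y = 0, value = 63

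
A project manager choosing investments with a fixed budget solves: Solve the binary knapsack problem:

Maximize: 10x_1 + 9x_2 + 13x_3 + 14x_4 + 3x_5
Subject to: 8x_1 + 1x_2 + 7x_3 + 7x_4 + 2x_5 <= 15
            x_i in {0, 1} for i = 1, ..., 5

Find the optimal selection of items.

Items: item 1 (v=10, w=8), item 2 (v=9, w=1), item 3 (v=13, w=7), item 4 (v=14, w=7), item 5 (v=3, w=2)
Capacity: 15
Checking all 32 subsets (w = total weight, v = total value):
  {}: w = 0, v = 0
  {1}: w = 8, v = 10
  {2}: w = 1, v = 9
  {3}: w = 7, v = 13
  {4}: w = 7, v = 14
  {5}: w = 2, v = 3
  {1, 2}: w = 9, v = 19
  {1, 3}: w = 15, v = 23
  {1, 4}: w = 15, v = 24
  {1, 5}: w = 10, v = 13
  {2, 3}: w = 8, v = 22
  {2, 4}: w = 8, v = 23
  {2, 5}: w = 3, v = 12
  {3, 4}: w = 14, v = 27
  {3, 5}: w = 9, v = 16
  {4, 5}: w = 9, v = 17
  {1, 2, 3}: w = 16 > 15, infeasible
  {1, 2, 4}: w = 16 > 15, infeasible
  {1, 2, 5}: w = 11, v = 22
  {1, 3, 4}: w = 22 > 15, infeasible
  {1, 3, 5}: w = 17 > 15, infeasible
  {1, 4, 5}: w = 17 > 15, infeasible
  {2, 3, 4}: w = 15, v = 36
  {2, 3, 5}: w = 10, v = 25
  {2, 4, 5}: w = 10, v = 26
  {3, 4, 5}: w = 16 > 15, infeasible
  {1, 2, 3, 4}: w = 23 > 15, infeasible
  {1, 2, 3, 5}: w = 18 > 15, infeasible
  {1, 2, 4, 5}: w = 18 > 15, infeasible
  {1, 3, 4, 5}: w = 24 > 15, infeasible
  {2, 3, 4, 5}: w = 17 > 15, infeasible
  {1, 2, 3, 4, 5}: w = 25 > 15, infeasible
Best feasible subset: items [2, 3, 4]
Total weight: 15 <= 15, total value: 36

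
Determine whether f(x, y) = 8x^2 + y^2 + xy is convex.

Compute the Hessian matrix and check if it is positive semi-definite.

f(x,y) = 8x^2 + y^2 + xy
Hessian H = [[16, 1], [1, 2]]
trace(H) = 18, det(H) = 31
Eigenvalues: (18 +/- sqrt(200)) / 2 = 16.07, 1.929
Since both eigenvalues > 0, f is convex.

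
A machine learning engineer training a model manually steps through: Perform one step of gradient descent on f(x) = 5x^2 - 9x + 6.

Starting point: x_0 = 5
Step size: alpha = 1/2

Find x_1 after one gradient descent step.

f(x) = 5x^2 - 9x + 6
f'(x) = 10x - 9
f'(5) = 10*5 + (-9) = 41
x_1 = x_0 - alpha * f'(x_0) = 5 - 1/2 * 41 = -31/2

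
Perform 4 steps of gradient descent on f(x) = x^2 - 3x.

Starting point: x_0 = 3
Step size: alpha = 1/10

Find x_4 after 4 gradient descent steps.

f(x) = x^2 - 3x, f'(x) = 2x + (-3)
Step 1: f'(3) = 3, x_1 = 3 - 1/10 * 3 = 27/10
Step 2: f'(27/10) = 12/5, x_2 = 27/10 - 1/10 * 12/5 = 123/50
Step 3: f'(123/50) = 48/25, x_3 = 123/50 - 1/10 * 48/25 = 567/250
Step 4: f'(567/250) = 192/125, x_4 = 567/250 - 1/10 * 192/125 = 2643/1250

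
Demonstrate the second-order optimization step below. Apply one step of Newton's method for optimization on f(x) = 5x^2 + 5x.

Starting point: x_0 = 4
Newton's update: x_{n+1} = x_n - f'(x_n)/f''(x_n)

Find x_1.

f(x) = 5x^2 + 5x
f'(x) = 10x + (5), f''(x) = 10
Newton step: x_1 = x_0 - f'(x_0)/f''(x_0)
f'(4) = 45
x_1 = 4 - 45/10 = -1/2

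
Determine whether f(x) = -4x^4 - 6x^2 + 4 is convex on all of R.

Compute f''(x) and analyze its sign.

f(x) = -4x^4 - 6x^2 + 4
f'(x) = -16x^3 + -12x
f''(x) = -48x^2 + -12
f''(x) = -48x^2 + -12 <= -12 < 0 for all x
Therefore, f is concave on R.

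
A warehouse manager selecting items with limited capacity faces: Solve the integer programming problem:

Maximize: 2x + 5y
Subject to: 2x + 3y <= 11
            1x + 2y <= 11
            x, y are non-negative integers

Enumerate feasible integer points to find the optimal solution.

Constraint 1: 2x + 3y <= 11
Constraint 2: 1x + 2y <= 11
Feasible x range (need y >= 0): 0 <= x <= min(11/2, 11/1) => x in {0, ..., 5}.
Enumerate feasible integer points row by row (the coefficient of y is 5 > 0, so for each x the largest feasible y gives the best value):
  x = 0: y <= min((11 - 2*0)/3, (11 - 1*0)/2) => y in {0, ..., 3}; best 2*0 + 5*3 = 15
  x = 1: y <= min((11 - 2*1)/3, (11 - 1*1)/2) => y in {0, ..., 3}; best 2*1 + 5*3 = 17
  x = 2: y <= min((11 - 2*2)/3, (11 - 1*2)/2) => y in {0, ..., 2}; best 2*2 + 5*2 = 14
  x = 3: y <= min((11 - 2*3)/3, (11 - 1*3)/2) => y in {0, ..., 1}; best 2*3 + 5*1 = 11
  x = 4: y <= min((11 - 2*4)/3, (11 - 1*4)/2) => y in {0, ..., 1}; best 2*4 + 5*1 = 13
  x = 5: y <= min((11 - 2*5)/3, (11 - 1*5)/2) => y in {0}; best 2*5 + 5*0 = 10
The maximum 2x + 5y = 17 is achieved at x = 1, y = 3.
Check: 2*1 + 3*3 = 11 <= 11 and 1*1 + 2*3 = 7 <= 11.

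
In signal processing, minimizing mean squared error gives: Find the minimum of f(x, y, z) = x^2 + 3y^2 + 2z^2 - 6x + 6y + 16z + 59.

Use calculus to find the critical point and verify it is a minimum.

f(x,y,z) = x^2 + 3y^2 + 2z^2 - 6x + 6y + 16z + 59
df/dx = 2x + (-6) = 0 => x = 3
df/dy = 6y + (6) = 0 => y = -1
df/dz = 4z + (16) = 0 => z = -4
f(3,-1,-4) = 1*(3)^2 + 3*(-1)^2 + 2*(-4)^2 + -6*(3) + 6*(-1) + 16*(-4) + 59 = 15
Hessian is diagonal with entries 2, 6, 4 > 0, confirmed minimum.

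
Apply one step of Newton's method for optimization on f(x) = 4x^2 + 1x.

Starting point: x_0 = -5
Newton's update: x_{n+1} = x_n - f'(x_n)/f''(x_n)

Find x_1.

f(x) = 4x^2 + 1x
f'(x) = 8x + (1), f''(x) = 8
Newton step: x_1 = x_0 - f'(x_0)/f''(x_0)
f'(-5) = -39
x_1 = -5 - -39/8 = -1/8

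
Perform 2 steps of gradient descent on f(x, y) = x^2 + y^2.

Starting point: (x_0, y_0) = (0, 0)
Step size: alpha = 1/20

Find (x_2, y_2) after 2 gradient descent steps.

f(x,y) = x^2 + y^2
grad_x = 2x + 0y, grad_y = 2y + 0x
Step 1: grad = (0, 0), (0, 0)
Step 2: grad = (0, 0), (0, 0)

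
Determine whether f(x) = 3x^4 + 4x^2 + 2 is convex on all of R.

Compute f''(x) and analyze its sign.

f(x) = 3x^4 + 4x^2 + 2
f'(x) = 12x^3 + 8x
f''(x) = 36x^2 + 8
f''(x) = 36x^2 + 8 >= 8 > 0 for all x
Therefore, f is convex on R.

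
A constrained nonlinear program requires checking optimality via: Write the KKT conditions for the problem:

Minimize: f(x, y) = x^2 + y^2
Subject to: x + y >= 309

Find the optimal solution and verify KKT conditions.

KKT conditions for min x^2 + y^2 s.t. x + y >= 309:
Stationarity: 2x = mu, 2y = mu
So x = y = mu/2.
Complementary slackness: mu*(x + y - 309) = 0
Primal feasibility: x + y >= 309; dual feasibility: mu >= 0
If mu = 0 then x = y = 0, but 0 + 0 < 309 is infeasible, so the constraint is active.
Constraint active: x + y = 2*(mu/2) = 309 => mu = 309
x = y = 309/2, f = 95481/2
Verify: stationarity 2*(309/2) = 309 = mu; primal 309/2 + 309/2 = 309 >= 309; dual mu = 309 >= 0; complementary slackness 309*(309 - 309) = 0. All KKT conditions hold.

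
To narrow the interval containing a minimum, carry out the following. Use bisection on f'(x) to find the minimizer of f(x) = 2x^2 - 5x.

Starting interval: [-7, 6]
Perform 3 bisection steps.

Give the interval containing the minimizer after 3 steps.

Finding critical point of f(x) = 2x^2 - 5x using bisection on f'(x) = 4x + -5.
f'(x) = 0 when x = 5/4.
Starting interval: [-7, 6]
Step 1: mid = -1/2, f'(mid) = -7, new interval = [-1/2, 6]
Step 2: mid = 11/4, f'(mid) = 6, new interval = [-1/2, 11/4]
Step 3: mid = 9/8, f'(mid) = -1/2, new interval = [9/8, 11/4]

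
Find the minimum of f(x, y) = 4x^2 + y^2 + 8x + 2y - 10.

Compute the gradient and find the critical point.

f(x,y) = 4x^2 + y^2 + 8x + 2y - 10
df/dx = 8x + (8) = 0  =>  x = -1
df/dy = 2y + (2) = 0  =>  y = -1
f(-1, -1) = 4*(-1)^2 + 1*(-1)^2 + 8*(-1) + 2*(-1) + -10 = -15
Hessian is diagonal with entries 8, 2 > 0, so this is a minimum.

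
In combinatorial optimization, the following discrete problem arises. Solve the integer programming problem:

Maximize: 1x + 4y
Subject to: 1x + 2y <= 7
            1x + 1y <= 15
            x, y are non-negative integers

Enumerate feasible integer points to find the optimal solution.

Constraint 1: 1x + 2y <= 7
Constraint 2: 1x + 1y <= 15
Feasible x range (need y >= 0): 0 <= x <= min(7/1, 15/1) => x in {0, ..., 7}.
Enumerate feasible integer points row by row (the coefficient of y is 4 > 0, so for each x the largest feasible y gives the best value):
  x = 0: y <= min((7 - 1*0)/2, (15 - 1*0)/1) => y in {0, ..., 3}; best 1*0 + 4*3 = 12
  x = 1: y <= min((7 - 1*1)/2, (15 - 1*1)/1) => y in {0, ..., 3}; best 1*1 + 4*3 = 13
  x = 2: y <= min((7 - 1*2)/2, (15 - 1*2)/1) => y in {0, ..., 2}; best 1*2 + 4*2 = 10
  x = 3: y <= min((7 - 1*3)/2, (15 - 1*3)/1) => y in {0, ..., 2}; best 1*3 + 4*2 = 11
  x = 4: y <= min((7 - 1*4)/2, (15 - 1*4)/1) => y in {0, ..., 1}; best 1*4 + 4*1 = 8
  x = 5: y <= min((7 - 1*5)/2, (15 - 1*5)/1) => y in {0, ..., 1}; best 1*5 + 4*1 = 9
  x = 6: y <= min((7 - 1*6)/2, (15 - 1*6)/1) => y in {0}; best 1*6 + 4*0 = 6
  x = 7: y <= min((7 - 1*7)/2, (15 - 1*7)/1) => y in {0}; best 1*7 + 4*0 = 7
The maximum 1x + 4y = 13 is achieved at x = 1, y = 3.
Check: 1*1 + 2*3 = 7 <= 7 and 1*1 + 1*3 = 4 <= 15.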